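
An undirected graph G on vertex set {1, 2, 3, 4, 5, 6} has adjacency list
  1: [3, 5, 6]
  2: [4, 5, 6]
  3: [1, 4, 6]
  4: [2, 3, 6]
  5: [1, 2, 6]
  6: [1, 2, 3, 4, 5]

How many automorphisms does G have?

Vertex 6 is the unique vertex of degree 5; the remaining 5 vertices each have degree 3 and induce a cycle, so G is the wheel on 6 vertices with hub 6. Every automorphism fixes the hub and acts on the rim 5-cycle, so Aut(G) ≅ Aut(C_5) = D_5 of order 10.

10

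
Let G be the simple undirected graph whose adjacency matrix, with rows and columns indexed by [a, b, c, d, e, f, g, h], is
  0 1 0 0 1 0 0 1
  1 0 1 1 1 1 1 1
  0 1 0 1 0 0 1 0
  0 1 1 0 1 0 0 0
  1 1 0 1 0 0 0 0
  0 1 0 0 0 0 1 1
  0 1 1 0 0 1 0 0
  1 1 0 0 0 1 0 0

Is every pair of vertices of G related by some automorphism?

Vertex b is the only vertex of degree 7, so every automorphism fixes it; G is not vertex-transitive.

No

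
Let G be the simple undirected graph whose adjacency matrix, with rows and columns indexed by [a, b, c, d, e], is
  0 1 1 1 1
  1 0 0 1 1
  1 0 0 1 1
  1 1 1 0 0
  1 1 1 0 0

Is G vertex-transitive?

Vertex a is the only vertex of degree 4, so every automorphism fixes it; G is not vertex-transitive.

No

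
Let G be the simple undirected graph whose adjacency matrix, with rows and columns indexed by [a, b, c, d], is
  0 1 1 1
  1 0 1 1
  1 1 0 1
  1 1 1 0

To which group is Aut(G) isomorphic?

Every vertex has degree 3, so G is the complete graph K_4. Any permutation of the 4 vertices preserves K_4, so Aut(K_4) = S_4 of order 4! = 24.

S_4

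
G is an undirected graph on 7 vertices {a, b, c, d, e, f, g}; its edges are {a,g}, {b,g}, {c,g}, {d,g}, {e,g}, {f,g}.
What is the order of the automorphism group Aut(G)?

720

Vertex g has degree 6 and every other vertex has degree 1, so G is the star K_{1,6} with centre g. The 6 leaves are pairwise interchangeable while the centre is fixed, giving Aut(G) = S_6.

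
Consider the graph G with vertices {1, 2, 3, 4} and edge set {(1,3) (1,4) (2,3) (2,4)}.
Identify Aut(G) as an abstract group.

G is 2-regular and bipartite on 2^2 = 4 vertices with girth 4; it is the hypercube graph Q_2. Aut(Q_2) consists of the signed permutations of the 2 coordinate axes: 2! permutations times 2^2 sign flips, so |Aut| = 2^2·2! = 8.

Z_2^2 ⋊ S_2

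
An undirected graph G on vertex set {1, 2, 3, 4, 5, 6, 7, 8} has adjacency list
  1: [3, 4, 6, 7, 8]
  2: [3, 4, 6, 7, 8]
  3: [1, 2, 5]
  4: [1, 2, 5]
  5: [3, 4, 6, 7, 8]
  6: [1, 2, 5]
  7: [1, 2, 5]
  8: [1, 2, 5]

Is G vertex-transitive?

Automorphisms preserve degree, but G has vertices of degree 3 and vertices of degree 5; no automorphism maps one to the other, so G is not vertex-transitive.

No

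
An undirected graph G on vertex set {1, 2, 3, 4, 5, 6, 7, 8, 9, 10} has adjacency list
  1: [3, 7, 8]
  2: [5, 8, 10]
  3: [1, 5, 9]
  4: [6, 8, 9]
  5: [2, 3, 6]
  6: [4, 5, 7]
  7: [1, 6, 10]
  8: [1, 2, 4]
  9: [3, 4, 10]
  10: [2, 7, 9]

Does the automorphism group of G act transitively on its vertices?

G is 3-regular on 10 vertices with no triangles and no 4-cycles (girth 5): this is the Petersen graph. Viewing the Petersen graph as the Kneser graph K(5,2) — vertices are 2-subsets of {1,…,5}, edges join disjoint pairs — its automorphisms are exactly the permutations of the 5-element set, so Aut ≅ S_5 of order 120. This group acts transitively on the 10 vertices.

Yes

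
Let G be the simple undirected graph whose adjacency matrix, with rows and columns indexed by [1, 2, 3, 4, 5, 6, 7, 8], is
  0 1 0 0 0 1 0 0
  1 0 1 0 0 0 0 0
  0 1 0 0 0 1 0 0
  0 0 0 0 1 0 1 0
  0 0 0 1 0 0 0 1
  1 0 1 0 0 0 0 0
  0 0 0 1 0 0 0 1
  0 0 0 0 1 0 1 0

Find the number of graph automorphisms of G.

128

G has two connected components, {4, 5, 7, 8} and {1, 2, 3, 6}; each is 2-regular, so G = C_4 ⊔ C_4. With two isomorphic components, Aut(G) = Aut(C_4) ≀ S_2 = (D_4 × D_4) ⋊ Z_2: permute each cycle by D_4, then optionally swap the two cycles. Order 2·(2·4)² = 128.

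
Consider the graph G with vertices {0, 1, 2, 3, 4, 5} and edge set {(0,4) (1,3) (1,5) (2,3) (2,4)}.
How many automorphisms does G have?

The degree sequence is [1, 2, 2, 2, 2, 1]; the two degree-1 vertices 0 and 5 are the ends of a path, so G = P_6. A path has exactly one nontrivial symmetry — reversal — giving Aut(G) of order 2.

2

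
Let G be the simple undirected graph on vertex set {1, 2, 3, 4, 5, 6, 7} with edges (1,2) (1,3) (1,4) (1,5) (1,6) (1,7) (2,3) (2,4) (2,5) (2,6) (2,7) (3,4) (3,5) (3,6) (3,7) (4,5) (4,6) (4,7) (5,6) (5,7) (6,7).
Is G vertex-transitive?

All 7 vertices are pairwise adjacent: G = K_7. Every bijection on the vertex set is an automorphism of K_7; hence Aut(K_7) ≅ S_7, order 5040. Under this action every vertex can be carried to every other, so G is vertex-transitive.

Yes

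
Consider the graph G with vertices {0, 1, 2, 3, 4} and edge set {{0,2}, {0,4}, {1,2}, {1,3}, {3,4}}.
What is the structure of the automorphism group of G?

D_5

Every vertex has degree 2 and the graph is connected, so G is the 5-cycle C_5. C_5 has 5 rotations and 5 reflections, so Aut(C_5) ≅ D_5 of order 10.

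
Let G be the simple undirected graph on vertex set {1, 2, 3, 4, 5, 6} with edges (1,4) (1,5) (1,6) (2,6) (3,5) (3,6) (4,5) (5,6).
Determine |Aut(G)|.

1

Degrees alone do not determine every vertex (e.g. 3 and 4 both have degree 2), but their neighbour-degree multisets differ: N(3) has degrees [4, 4] while N(4) has degrees [3, 4]. Repeating this refinement separates all vertices, so the only automorphism is the identity.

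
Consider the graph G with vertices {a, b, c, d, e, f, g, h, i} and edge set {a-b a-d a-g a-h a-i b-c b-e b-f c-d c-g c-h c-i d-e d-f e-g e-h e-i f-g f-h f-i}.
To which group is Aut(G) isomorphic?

The vertices split by degree into {a, c, e, f} (degree 5) and {b, d, g, h, i} (degree 4); every edge runs between the two parts, so G is the complete bipartite graph K_{4,5}. Automorphisms preserve the bipartition setwise (since the parts differ in size) and act as S_5 × S_4 within it; |Aut| = 2880.

S_5 × S_4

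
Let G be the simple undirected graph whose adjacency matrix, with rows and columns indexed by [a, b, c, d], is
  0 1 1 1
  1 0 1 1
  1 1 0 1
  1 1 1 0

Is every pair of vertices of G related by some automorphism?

Yes

All 4 vertices are pairwise adjacent: G = K_4. Every bijection on the vertex set is an automorphism of K_4; hence Aut(K_4) ≅ S_4, order 24. This group acts transitively on the 4 vertices.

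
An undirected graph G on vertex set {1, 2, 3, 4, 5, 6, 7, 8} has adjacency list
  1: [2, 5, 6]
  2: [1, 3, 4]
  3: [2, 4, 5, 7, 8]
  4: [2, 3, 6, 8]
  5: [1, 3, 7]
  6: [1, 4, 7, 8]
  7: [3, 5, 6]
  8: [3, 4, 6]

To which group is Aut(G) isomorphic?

{e}

The degree sequence is [3, 3, 5, 4, 3, 4, 3, 3]. Checking the degree-preserving permutations of the vertex set shows that none except the identity preserves every edge, so Aut(G) is trivial.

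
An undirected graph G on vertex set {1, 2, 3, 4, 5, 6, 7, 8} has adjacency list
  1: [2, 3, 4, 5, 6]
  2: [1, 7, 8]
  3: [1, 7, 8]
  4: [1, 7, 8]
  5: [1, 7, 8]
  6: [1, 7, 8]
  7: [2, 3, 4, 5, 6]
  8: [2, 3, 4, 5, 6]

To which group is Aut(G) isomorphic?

The vertices split by degree into {1, 7, 8} (degree 5) and {2, 3, 4, 5, 6} (degree 3); every edge runs between the two parts, so G is the complete bipartite graph K_{3,5}. The parts have unequal sizes, so no automorphism swaps them; each part is permuted independently, giving S_3 × S_5 of order 3!·5! = 720.

S_3 × S_5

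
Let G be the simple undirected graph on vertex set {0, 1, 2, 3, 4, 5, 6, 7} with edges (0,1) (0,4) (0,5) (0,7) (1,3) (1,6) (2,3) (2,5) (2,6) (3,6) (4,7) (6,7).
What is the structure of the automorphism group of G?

the trivial group

The degree sequence is [4, 3, 3, 3, 2, 2, 4, 3]. Checking the degree-preserving permutations of the vertex set shows that none except the identity preserves every edge, so Aut(G) is trivial.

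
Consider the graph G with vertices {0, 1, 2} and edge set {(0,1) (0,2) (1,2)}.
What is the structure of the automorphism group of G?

Every vertex has degree 2, so G is the complete graph K_3. Any permutation of the 3 vertices preserves K_3, so Aut(K_3) = S_3 of order 3! = 6.

S_3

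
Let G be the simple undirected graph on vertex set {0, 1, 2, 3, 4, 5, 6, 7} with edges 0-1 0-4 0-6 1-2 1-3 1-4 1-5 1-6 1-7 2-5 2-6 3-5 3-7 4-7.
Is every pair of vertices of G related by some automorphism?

No

Vertex 1 is the only vertex of degree 7, so every automorphism fixes it; G is not vertex-transitive.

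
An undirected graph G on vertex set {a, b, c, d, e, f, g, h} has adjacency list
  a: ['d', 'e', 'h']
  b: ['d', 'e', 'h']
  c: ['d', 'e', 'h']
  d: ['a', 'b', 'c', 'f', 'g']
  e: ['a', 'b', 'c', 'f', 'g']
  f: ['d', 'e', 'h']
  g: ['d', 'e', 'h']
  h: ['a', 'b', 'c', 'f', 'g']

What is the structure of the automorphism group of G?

S_3 × S_5

The vertices split by degree into {d, e, h} (degree 5) and {a, b, c, f, g} (degree 3); every edge runs between the two parts, so G is the complete bipartite graph K_{3,5}. The parts have unequal sizes, so no automorphism swaps them; each part is permuted independently, giving S_3 × S_5 of order 3!·5! = 720.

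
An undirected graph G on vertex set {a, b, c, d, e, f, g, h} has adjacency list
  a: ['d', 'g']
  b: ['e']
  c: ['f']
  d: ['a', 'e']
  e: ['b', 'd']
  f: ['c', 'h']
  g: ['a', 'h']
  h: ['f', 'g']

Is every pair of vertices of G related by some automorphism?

Automorphisms preserve degree, but G has vertices of degree 1 and vertices of degree 2; no automorphism maps one to the other, so G is not vertex-transitive.

No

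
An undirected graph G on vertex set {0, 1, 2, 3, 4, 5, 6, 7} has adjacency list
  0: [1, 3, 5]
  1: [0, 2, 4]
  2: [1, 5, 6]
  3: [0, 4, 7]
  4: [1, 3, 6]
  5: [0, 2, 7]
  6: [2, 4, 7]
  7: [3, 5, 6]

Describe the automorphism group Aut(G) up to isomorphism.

Z_2^3 ⋊ S_3

G is 3-regular and bipartite on 2^3 = 8 vertices with girth 4; it is the hypercube graph Q_3. The symmetry group of the 3-cube is the hyperoctahedral group B_3 = Z_2 ≀ S_3, of order 2^3·3! = 48.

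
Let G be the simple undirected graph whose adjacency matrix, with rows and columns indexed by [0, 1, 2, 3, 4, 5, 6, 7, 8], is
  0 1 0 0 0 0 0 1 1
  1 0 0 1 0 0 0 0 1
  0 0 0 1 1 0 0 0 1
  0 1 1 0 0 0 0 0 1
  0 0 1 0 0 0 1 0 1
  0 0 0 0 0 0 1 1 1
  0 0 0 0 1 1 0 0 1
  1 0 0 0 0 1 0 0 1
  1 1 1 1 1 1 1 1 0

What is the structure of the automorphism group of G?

Vertex 8 is the unique vertex of degree 8; the remaining 8 vertices each have degree 3 and induce a cycle, so G is the wheel on 9 vertices with hub 8. With the hub fixed, the remaining symmetry is that of the rim cycle C_8, giving the dihedral group D_8.

D_8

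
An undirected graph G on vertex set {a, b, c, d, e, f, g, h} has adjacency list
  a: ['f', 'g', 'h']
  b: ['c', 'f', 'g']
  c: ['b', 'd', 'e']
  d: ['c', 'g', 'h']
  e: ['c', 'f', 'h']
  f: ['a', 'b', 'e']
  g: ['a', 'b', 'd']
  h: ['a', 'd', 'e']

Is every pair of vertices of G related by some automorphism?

G is 3-regular and bipartite on 2^3 = 8 vertices with girth 4; it is the hypercube graph Q_3. Aut(Q_3) consists of the signed permutations of the 3 coordinate axes: 3! permutations times 2^3 sign flips, so |Aut| = 2^3·3! = 48. Under this action every vertex can be carried to every other, so G is vertex-transitive.

Yes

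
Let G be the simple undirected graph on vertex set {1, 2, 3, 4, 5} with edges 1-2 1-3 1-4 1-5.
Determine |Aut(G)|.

24

Vertex 1 has degree 4 and every other vertex has degree 1, so G is the star K_{1,4} with centre 1. The 4 leaves are pairwise interchangeable while the centre is fixed, giving Aut(G) = S_4.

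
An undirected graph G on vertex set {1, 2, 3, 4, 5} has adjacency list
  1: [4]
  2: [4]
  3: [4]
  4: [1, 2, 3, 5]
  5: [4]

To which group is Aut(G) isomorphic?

the symmetric group on 4 letters

Vertex 4 has degree 4 and every other vertex has degree 1, so G is the star K_{1,4} with centre 4. The 4 leaves are pairwise interchangeable while the centre is fixed, giving Aut(G) = S_4.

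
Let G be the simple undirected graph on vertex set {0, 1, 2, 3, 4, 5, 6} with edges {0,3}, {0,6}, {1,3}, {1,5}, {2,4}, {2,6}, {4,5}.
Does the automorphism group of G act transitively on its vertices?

G is 2-regular and connected on 7 vertices, i.e. the cycle C_7. C_7 has 7 rotations and 7 reflections, so Aut(C_7) ≅ D_7 of order 14. This group acts transitively on the 7 vertices.

Yes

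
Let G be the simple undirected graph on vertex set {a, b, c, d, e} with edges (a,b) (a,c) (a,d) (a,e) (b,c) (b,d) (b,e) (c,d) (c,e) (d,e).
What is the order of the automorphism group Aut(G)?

All 5 vertices are pairwise adjacent: G = K_5. Every bijection on the vertex set is an automorphism of K_5; hence Aut(K_5) ≅ S_5, order 120.

120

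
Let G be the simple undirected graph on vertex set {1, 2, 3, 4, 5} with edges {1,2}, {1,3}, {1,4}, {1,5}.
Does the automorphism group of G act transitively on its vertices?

Vertex 1 is the only vertex of degree 4, so every automorphism fixes it; G is not vertex-transitive.

No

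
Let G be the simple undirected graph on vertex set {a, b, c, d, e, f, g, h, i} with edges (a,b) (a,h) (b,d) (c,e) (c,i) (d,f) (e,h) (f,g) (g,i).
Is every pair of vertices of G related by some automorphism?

Every vertex has degree 2 and the graph is connected, so G is the 9-cycle C_9. C_9 has 9 rotations and 9 reflections, so Aut(C_9) ≅ D_9 of order 18. Under this action every vertex can be carried to every other, so G is vertex-transitive.

Yes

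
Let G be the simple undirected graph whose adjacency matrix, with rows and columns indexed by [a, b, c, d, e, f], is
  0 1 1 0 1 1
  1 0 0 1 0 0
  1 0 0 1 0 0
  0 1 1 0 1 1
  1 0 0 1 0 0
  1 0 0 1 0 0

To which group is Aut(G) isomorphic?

The vertices split by degree into {a, d} (degree 4) and {b, c, e, f} (degree 2); every edge runs between the two parts, so G is the complete bipartite graph K_{2,4}. The parts have unequal sizes, so no automorphism swaps them; each part is permuted independently, giving S_4 × S_2 of order 4!·2! = 48.

S_4 × S_2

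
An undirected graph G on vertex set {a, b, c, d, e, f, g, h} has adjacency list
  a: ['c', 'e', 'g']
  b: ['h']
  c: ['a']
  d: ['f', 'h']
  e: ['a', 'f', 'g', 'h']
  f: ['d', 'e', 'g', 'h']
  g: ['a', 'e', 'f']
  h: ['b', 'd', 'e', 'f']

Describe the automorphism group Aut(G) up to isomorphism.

{e}

Degrees alone do not determine every vertex (e.g. a and g both have degree 3), but their neighbour-degree multisets differ: N(a) has degrees [1, 3, 4] while N(g) has degrees [3, 4, 4]. Repeating this refinement separates all vertices, so the only automorphism is the identity.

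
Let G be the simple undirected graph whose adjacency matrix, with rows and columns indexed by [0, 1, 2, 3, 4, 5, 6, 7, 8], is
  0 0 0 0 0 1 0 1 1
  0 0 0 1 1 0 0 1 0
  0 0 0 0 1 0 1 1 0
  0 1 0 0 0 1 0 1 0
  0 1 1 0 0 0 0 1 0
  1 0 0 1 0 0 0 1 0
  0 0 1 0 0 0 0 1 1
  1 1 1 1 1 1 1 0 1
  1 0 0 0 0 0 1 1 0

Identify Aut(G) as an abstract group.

the dihedral group of order 16

Vertex 7 is the unique vertex of degree 8; the remaining 8 vertices each have degree 3 and induce a cycle, so G is the wheel on 9 vertices with hub 7. Every automorphism fixes the hub and acts on the rim 8-cycle, so Aut(G) ≅ Aut(C_8) = D_8 of order 16.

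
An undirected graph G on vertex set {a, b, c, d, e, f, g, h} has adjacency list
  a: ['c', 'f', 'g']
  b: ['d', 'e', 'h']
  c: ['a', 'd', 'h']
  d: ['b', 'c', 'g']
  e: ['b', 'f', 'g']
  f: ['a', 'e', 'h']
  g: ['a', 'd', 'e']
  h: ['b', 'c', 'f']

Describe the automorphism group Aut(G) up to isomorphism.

Z_2^3 ⋊ S_3

G is 3-regular and bipartite on 2^3 = 8 vertices with girth 4; it is the hypercube graph Q_3. Aut(Q_3) consists of the signed permutations of the 3 coordinate axes: 3! permutations times 2^3 sign flips, so |Aut| = 2^3·3! = 48.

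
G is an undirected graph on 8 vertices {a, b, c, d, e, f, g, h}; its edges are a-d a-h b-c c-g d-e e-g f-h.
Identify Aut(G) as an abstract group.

Z_2

The degree sequence is [2, 1, 2, 2, 2, 1, 2, 2]; the two degree-1 vertices b and f are the ends of a path, so G = P_8. The only nontrivial automorphism of a path is the end-to-end reflection, so Aut(G) ≅ Z_2.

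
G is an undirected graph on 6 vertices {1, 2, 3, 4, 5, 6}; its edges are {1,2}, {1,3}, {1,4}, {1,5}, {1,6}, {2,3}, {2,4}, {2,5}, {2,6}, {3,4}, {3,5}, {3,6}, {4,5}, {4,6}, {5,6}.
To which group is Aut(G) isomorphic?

the symmetric group on 6 letters

Every vertex has degree 5, so G is the complete graph K_6. Any permutation of the 6 vertices preserves K_6, so Aut(K_6) = S_6 of order 6! = 720.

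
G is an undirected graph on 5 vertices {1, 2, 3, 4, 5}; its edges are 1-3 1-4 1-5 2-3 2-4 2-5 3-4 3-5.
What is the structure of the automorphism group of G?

Vertex 3 is the unique vertex of degree 4; the remaining 4 vertices each have degree 3 and induce a cycle, so G is the wheel on 5 vertices with hub 3. Every automorphism fixes the hub and acts on the rim 4-cycle, so Aut(G) ≅ Aut(C_4) = D_4 of order 8.

the dihedral group of order 8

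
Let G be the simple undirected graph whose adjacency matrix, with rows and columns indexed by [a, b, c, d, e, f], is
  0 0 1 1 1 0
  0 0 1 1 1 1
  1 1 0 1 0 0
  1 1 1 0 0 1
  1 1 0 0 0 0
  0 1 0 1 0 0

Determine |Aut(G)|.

Degrees alone do not determine every vertex (e.g. a and c both have degree 3), but their neighbour-degree multisets differ: N(a) has degrees [2, 3, 4] while N(c) has degrees [3, 4, 4]. Repeating this refinement separates all vertices, so the only automorphism is the identity.

1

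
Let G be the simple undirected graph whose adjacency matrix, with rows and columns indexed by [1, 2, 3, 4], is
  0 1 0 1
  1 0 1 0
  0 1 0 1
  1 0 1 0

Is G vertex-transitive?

Yes

Every vertex has degree 2 and the graph is connected, so G is the 4-cycle C_4. C_4 has 4 rotations and 4 reflections, so Aut(C_4) ≅ D_4 of order 8. Under this action every vertex can be carried to every other, so G is vertex-transitive.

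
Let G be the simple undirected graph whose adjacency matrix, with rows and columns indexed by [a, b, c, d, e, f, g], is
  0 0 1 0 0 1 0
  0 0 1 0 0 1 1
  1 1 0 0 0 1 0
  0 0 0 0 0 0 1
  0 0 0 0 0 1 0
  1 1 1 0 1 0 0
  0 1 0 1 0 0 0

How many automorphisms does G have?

The degree sequence is [2, 3, 3, 1, 1, 4, 2]. Checking the degree-preserving permutations of the vertex set shows that none except the identity preserves every edge, so Aut(G) is trivial.

1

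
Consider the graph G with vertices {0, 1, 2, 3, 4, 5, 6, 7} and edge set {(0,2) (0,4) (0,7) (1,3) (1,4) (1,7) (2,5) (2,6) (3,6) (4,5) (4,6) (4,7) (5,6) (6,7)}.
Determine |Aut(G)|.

Degrees alone do not determine every vertex (e.g. 0 and 1 both have degree 3), but their neighbour-degree multisets differ: N(0) has degrees [3, 4, 5] while N(1) has degrees [2, 4, 5]. Repeating this refinement separates all vertices, so the only automorphism is the identity.

1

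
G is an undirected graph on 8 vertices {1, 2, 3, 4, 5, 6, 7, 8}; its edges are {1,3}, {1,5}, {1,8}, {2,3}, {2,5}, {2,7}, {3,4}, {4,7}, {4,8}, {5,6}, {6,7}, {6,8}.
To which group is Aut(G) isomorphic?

the hyperoctahedral group B_3

G is 3-regular and bipartite on 2^3 = 8 vertices with girth 4; it is the hypercube graph Q_3. The symmetry group of the 3-cube is the hyperoctahedral group B_3 = Z_2 ≀ S_3, of order 2^3·3! = 48.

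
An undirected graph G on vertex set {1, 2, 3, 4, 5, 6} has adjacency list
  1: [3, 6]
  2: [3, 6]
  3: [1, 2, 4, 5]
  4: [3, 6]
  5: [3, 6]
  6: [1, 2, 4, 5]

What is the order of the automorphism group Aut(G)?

The vertices split by degree into {3, 6} (degree 4) and {1, 2, 4, 5} (degree 2); every edge runs between the two parts, so G is the complete bipartite graph K_{2,4}. The parts have unequal sizes, so no automorphism swaps them; each part is permuted independently, giving S_2 × S_4 of order 2!·4! = 48.

48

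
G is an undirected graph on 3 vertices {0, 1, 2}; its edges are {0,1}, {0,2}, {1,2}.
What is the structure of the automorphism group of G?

the symmetric group on 3 letters

All 3 vertices are pairwise adjacent: G = K_3. Every bijection on the vertex set is an automorphism of K_3; hence Aut(K_3) ≅ S_3, order 6.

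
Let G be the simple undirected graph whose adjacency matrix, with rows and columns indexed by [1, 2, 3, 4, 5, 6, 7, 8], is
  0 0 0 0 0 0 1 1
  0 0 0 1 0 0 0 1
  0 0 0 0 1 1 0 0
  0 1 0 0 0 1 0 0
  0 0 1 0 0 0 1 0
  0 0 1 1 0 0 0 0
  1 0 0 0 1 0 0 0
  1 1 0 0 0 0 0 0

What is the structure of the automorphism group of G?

Every vertex has degree 2 and the graph is connected, so G is the 8-cycle C_8. The automorphisms of the 8-cycle are exactly the symmetries of a regular 8-gon: the dihedral group D_8, |D_8| = 16.

the dihedral group of order 16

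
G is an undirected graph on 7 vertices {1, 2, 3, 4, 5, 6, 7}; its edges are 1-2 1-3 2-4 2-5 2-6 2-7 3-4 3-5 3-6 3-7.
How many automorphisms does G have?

The vertices split by degree into {2, 3} (degree 5) and {1, 4, 5, 6, 7} (degree 2); every edge runs between the two parts, so G is the complete bipartite graph K_{2,5}. Automorphisms preserve the bipartition setwise (since the parts differ in size) and act as S_2 × S_5 within it; |Aut| = 240.

240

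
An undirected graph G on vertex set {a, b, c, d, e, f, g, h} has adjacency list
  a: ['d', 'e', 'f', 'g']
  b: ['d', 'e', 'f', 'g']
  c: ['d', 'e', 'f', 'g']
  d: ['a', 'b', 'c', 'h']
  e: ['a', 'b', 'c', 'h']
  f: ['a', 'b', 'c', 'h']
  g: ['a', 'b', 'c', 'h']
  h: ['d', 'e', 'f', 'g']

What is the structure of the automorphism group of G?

G is 4-regular and bipartite with parts {a, b, c, h} and {d, e, f, g} (each part is independent and every cross-pair is an edge), so G = K_{4,4}. Each part can be permuted independently (S_4 × S_4) and the two equal-size parts can also be swapped, giving (S_4 × S_4) ⋊ Z_2 of order 2·(4!)² = 1152.

S_4 ≀ Z_2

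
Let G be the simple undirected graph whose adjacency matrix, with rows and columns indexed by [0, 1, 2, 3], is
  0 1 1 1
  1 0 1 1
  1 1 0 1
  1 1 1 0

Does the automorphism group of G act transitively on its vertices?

Yes

Every vertex has degree 3, so G is the complete graph K_4. Any permutation of the 4 vertices preserves K_4, so Aut(K_4) = S_4 of order 4! = 24. This group acts transitively on the 4 vertices.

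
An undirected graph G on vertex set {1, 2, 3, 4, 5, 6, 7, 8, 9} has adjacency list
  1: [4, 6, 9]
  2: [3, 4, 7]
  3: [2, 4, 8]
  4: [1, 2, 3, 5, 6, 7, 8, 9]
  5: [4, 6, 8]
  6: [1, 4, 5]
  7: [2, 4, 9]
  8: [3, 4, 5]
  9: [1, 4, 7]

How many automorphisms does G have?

16

Vertex 4 is the unique vertex of degree 8; the remaining 8 vertices each have degree 3 and induce a cycle, so G is the wheel on 9 vertices with hub 4. With the hub fixed, the remaining symmetry is that of the rim cycle C_8, giving the dihedral group D_8.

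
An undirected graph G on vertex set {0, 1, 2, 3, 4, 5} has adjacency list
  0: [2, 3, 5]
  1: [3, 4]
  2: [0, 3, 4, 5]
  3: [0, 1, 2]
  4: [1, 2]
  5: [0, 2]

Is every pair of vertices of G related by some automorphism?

No

Vertex 2 is the only vertex of degree 4, so every automorphism fixes it; G is not vertex-transitive.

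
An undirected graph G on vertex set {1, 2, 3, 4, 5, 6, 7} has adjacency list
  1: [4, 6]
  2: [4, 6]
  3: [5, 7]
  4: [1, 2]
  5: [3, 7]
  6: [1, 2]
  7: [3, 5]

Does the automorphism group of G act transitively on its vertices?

No

G has two connected components, {1, 2, 4, 6} and {3, 5, 7}; each is 2-regular, so G = C_4 ⊔ C_3. The orbit of 1 under Aut(G) is {1, 2, 4, 6}, which does not contain 3, so G is not vertex-transitive.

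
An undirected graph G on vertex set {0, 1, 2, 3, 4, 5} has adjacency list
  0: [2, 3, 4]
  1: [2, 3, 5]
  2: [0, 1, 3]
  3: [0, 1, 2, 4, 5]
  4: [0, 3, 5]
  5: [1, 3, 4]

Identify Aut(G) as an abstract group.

the dihedral group of order 10

Vertex 3 is the unique vertex of degree 5; the remaining 5 vertices each have degree 3 and induce a cycle, so G is the wheel on 6 vertices with hub 3. Every automorphism fixes the hub and acts on the rim 5-cycle, so Aut(G) ≅ Aut(C_5) = D_5 of order 10.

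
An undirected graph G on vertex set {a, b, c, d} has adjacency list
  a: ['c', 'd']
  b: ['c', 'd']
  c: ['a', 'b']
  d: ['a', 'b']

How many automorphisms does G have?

G is 2-regular and bipartite on 2^2 = 4 vertices with girth 4; it is the hypercube graph Q_2. The symmetry group of the 2-cube is the hyperoctahedral group B_2 = Z_2 ≀ S_2, of order 2^2·2! = 8.

8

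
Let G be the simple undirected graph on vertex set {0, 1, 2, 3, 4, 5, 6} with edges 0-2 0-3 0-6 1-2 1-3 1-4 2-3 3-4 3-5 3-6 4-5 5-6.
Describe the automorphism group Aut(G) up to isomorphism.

Vertex 3 is the unique vertex of degree 6; the remaining 6 vertices each have degree 3 and induce a cycle, so G is the wheel on 7 vertices with hub 3. Every automorphism fixes the hub and acts on the rim 6-cycle, so Aut(G) ≅ Aut(C_6) = D_6 of order 12.

D_6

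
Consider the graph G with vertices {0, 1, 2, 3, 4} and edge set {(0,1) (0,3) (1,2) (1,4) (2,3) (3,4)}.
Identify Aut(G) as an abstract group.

The vertices split by degree into {1, 3} (degree 3) and {0, 2, 4} (degree 2); every edge runs between the two parts, so G is the complete bipartite graph K_{2,3}. Automorphisms preserve the bipartition setwise (since the parts differ in size) and act as S_3 × S_2 within it; |Aut| = 12.

S_3 × S_2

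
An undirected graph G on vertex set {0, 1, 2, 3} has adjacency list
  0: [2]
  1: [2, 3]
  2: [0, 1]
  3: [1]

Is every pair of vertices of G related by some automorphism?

No

Automorphisms preserve degree, but G has vertices of degree 1 and vertices of degree 2; no automorphism maps one to the other, so G is not vertex-transitive.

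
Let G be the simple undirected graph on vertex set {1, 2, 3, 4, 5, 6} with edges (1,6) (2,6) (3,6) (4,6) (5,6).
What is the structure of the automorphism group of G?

Vertex 6 has degree 5 and every other vertex has degree 1, so G is the star K_{1,5} with centre 6. Any automorphism fixes the centre and permutes the 5 leaves freely, so Aut(G) ≅ S_5 of order 5! = 120.

S_5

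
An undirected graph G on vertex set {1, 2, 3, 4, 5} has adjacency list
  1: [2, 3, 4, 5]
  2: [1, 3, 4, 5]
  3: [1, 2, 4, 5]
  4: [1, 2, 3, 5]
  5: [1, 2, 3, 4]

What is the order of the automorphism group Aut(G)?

120

Every vertex has degree 4, so G is the complete graph K_5. Any permutation of the 5 vertices preserves K_5, so Aut(K_5) = S_5 of order 5! = 120.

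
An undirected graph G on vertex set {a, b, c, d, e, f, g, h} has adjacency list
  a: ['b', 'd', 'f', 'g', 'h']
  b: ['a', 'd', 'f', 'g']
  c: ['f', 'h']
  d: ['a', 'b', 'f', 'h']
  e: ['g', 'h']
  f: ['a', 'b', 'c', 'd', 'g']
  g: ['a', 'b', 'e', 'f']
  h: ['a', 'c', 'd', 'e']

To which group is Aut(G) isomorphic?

The degree sequence is [5, 4, 2, 4, 2, 5, 4, 4]. Checking the degree-preserving permutations of the vertex set shows that none except the identity preserves every edge, so Aut(G) is trivial.

1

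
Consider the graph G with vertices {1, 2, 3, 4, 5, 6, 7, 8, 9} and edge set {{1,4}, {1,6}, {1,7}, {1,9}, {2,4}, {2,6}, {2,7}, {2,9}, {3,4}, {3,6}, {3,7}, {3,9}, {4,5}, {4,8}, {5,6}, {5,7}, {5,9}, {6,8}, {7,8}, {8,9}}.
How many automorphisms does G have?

The vertices split by degree into {4, 6, 7, 9} (degree 5) and {1, 2, 3, 5, 8} (degree 4); every edge runs between the two parts, so G is the complete bipartite graph K_{4,5}. The parts have unequal sizes, so no automorphism swaps them; each part is permuted independently, giving S_5 × S_4 of order 5!·4! = 2880.

2880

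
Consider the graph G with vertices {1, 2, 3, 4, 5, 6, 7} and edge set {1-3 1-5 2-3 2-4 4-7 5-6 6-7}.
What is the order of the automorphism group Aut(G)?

14

Every vertex has degree 2 and the graph is connected, so G is the 7-cycle C_7. The automorphisms of the 7-cycle are exactly the symmetries of a regular 7-gon: the dihedral group D_7, |D_7| = 14.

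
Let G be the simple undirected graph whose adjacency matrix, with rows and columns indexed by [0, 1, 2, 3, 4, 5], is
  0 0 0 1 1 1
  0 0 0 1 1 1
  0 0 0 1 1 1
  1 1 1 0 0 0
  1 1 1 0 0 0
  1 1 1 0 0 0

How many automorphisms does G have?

72

G is 3-regular and bipartite with parts {3, 4, 5} and {0, 1, 2} (each part is independent and every cross-pair is an edge), so G = K_{3,3}. Each part can be permuted independently (S_3 × S_3) and the two equal-size parts can also be swapped, giving (S_3 × S_3) ⋊ Z_2 of order 2·(3!)² = 72.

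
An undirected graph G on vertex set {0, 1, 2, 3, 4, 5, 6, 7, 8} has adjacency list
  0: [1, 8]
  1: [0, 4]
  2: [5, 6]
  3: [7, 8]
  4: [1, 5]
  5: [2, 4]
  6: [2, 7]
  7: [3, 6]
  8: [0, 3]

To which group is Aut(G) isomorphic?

the dihedral group of order 18

Every vertex has degree 2 and the graph is connected, so G is the 9-cycle C_9. C_9 has 9 rotations and 9 reflections, so Aut(C_9) ≅ D_9 of order 18.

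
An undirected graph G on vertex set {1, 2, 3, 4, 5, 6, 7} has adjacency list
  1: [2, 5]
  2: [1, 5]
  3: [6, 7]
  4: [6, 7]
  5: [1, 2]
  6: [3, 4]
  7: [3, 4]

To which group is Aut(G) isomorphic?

D_4 × D_3

G has two connected components, {3, 4, 6, 7} and {1, 2, 5}; each is 2-regular, so G = C_4 ⊔ C_3. No automorphism exchanges components of different sizes, hence Aut(G) is the direct product D_4 × D_3, order 48.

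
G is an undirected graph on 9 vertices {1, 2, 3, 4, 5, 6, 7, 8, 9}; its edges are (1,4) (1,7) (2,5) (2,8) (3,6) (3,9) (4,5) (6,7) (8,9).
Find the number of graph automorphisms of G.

G is 2-regular and connected on 9 vertices, i.e. the cycle C_9. C_9 has 9 rotations and 9 reflections, so Aut(C_9) ≅ D_9 of order 18.

18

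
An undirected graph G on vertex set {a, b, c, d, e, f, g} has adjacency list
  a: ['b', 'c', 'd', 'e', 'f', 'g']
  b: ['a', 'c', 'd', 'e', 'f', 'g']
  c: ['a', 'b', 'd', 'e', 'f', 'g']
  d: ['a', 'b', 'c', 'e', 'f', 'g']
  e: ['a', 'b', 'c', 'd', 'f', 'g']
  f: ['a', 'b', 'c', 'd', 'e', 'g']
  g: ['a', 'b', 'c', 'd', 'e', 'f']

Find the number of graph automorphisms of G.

5040

All 7 vertices are pairwise adjacent: G = K_7. Every bijection on the vertex set is an automorphism of K_7; hence Aut(K_7) ≅ S_7, order 5040.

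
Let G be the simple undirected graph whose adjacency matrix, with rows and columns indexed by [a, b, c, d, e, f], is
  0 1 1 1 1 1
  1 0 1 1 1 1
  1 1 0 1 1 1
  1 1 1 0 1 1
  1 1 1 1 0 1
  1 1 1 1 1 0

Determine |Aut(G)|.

Every vertex has degree 5, so G is the complete graph K_6. Every bijection on the vertex set is an automorphism of K_6; hence Aut(K_6) ≅ S_6, order 720.

720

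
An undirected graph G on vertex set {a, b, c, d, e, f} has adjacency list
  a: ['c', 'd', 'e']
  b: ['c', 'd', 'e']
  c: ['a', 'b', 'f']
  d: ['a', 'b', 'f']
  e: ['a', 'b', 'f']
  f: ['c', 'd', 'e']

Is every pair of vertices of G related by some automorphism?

Yes

G is 3-regular and bipartite with parts {a, b, f} and {c, d, e} (each part is independent and every cross-pair is an edge), so G = K_{3,3}. Aut(K_{3,3}) is the wreath product S_3 ≀ Z_2: permute within each part, then optionally swap the parts; |Aut| = 2·(3!)² = 72. This group acts transitively on the 6 vertices.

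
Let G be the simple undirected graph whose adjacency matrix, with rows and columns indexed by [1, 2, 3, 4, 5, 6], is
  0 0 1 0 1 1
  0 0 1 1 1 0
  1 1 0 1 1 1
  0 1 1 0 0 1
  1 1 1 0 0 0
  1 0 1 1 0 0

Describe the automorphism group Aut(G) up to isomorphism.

Vertex 3 is the unique vertex of degree 5; the remaining 5 vertices each have degree 3 and induce a cycle, so G is the wheel on 6 vertices with hub 3. With the hub fixed, the remaining symmetry is that of the rim cycle C_5, giving the dihedral group D_5.

D_5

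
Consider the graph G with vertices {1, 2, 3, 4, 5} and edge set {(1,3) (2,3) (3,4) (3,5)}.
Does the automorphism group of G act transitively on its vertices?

Vertex 3 is the only vertex of degree 4, so every automorphism fixes it; G is not vertex-transitive.

No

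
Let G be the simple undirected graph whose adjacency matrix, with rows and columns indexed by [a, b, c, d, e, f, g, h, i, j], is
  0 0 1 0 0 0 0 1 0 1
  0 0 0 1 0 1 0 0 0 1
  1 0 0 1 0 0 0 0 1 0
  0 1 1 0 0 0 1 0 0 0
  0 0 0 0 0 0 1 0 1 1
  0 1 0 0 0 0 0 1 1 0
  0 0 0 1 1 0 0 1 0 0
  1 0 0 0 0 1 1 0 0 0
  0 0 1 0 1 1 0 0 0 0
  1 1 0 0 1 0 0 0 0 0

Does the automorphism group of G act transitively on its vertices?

G is 3-regular on 10 vertices with no triangles and no 4-cycles (girth 5): this is the Petersen graph. It is a classical fact that the Petersen graph has automorphism group S_5 (order 120), arising from its description as the Kneser graph K(5,2). Under this action every vertex can be carried to every other, so G is vertex-transitive.

Yes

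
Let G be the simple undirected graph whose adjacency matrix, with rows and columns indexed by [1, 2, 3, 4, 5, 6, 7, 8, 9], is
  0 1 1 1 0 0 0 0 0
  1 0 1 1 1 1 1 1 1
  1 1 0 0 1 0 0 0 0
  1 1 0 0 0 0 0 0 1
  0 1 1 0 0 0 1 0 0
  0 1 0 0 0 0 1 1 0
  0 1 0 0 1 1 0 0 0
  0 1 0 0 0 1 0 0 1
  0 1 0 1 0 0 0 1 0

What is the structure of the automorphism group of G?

Vertex 2 is the unique vertex of degree 8; the remaining 8 vertices each have degree 3 and induce a cycle, so G is the wheel on 9 vertices with hub 2. Every automorphism fixes the hub and acts on the rim 8-cycle, so Aut(G) ≅ Aut(C_8) = D_8 of order 16.

D_8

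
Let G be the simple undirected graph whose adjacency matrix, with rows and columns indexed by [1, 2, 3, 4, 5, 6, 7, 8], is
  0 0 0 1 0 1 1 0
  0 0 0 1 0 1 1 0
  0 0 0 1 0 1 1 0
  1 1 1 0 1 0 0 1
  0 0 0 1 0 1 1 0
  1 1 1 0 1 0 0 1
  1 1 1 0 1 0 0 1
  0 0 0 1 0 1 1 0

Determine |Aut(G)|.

720

The vertices split by degree into {4, 6, 7} (degree 5) and {1, 2, 3, 5, 8} (degree 3); every edge runs between the two parts, so G is the complete bipartite graph K_{3,5}. Automorphisms preserve the bipartition setwise (since the parts differ in size) and act as S_3 × S_5 within it; |Aut| = 720.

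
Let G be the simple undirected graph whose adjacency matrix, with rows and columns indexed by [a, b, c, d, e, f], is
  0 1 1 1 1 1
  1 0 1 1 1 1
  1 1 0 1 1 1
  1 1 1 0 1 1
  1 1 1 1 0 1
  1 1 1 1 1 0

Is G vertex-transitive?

Yes

Every vertex has degree 5, so G is the complete graph K_6. Any permutation of the 6 vertices preserves K_6, so Aut(K_6) = S_6 of order 6! = 720. This group acts transitively on the 6 vertices.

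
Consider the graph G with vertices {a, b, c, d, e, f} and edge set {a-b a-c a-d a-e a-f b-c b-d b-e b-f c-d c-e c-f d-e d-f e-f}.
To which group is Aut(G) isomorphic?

All 6 vertices are pairwise adjacent: G = K_6. Any permutation of the 6 vertices preserves K_6, so Aut(K_6) = S_6 of order 6! = 720.

S_6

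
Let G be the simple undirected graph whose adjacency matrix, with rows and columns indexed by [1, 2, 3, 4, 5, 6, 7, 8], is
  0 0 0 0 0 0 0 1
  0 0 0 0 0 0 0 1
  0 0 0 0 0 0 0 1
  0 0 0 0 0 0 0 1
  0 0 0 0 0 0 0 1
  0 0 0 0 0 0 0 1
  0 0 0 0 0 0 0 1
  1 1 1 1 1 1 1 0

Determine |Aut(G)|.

5040

Vertex 8 has degree 7 and every other vertex has degree 1, so G is the star K_{1,7} with centre 8. The 7 leaves are pairwise interchangeable while the centre is fixed, giving Aut(G) = S_7.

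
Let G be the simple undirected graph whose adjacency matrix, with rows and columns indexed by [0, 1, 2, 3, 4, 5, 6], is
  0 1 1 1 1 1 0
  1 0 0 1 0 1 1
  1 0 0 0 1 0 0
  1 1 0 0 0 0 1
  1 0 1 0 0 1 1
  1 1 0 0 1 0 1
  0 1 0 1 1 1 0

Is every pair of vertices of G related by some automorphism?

Vertex 0 is the only vertex of degree 5, so every automorphism fixes it; G is not vertex-transitive.

No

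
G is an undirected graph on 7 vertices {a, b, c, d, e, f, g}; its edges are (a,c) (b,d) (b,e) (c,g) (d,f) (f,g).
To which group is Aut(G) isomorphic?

The degree sequence is [1, 2, 2, 2, 1, 2, 2]; the two degree-1 vertices a and e are the ends of a path, so G = P_7. A path has exactly one nontrivial symmetry — reversal — giving Aut(G) of order 2.

the cyclic group of order 2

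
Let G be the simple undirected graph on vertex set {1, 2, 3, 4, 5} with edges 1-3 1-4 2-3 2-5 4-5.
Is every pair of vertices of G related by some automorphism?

Yes

G is 2-regular and connected on 5 vertices, i.e. the cycle C_5. C_5 has 5 rotations and 5 reflections, so Aut(C_5) ≅ D_5 of order 10. This group acts transitively on the 5 vertices.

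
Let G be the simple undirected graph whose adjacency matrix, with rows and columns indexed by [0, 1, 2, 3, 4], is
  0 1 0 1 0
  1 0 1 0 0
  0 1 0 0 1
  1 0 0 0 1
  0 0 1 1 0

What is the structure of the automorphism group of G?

the dihedral group of order 10

Every vertex has degree 2 and the graph is connected, so G is the 5-cycle C_5. C_5 has 5 rotations and 5 reflections, so Aut(C_5) ≅ D_5 of order 10.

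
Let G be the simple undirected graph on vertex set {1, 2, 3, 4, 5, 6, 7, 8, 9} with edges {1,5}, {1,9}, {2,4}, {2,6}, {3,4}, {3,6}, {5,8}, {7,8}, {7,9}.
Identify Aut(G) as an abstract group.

D_4 × D_5

G has two connected components, {1, 5, 7, 8, 9} and {2, 3, 4, 6}; each is 2-regular, so G = C_5 ⊔ C_4. The components are non-isomorphic (different sizes), so Aut(G) = Aut(C_4) × Aut(C_5) = D_4 × D_5 of order 8·10 = 80.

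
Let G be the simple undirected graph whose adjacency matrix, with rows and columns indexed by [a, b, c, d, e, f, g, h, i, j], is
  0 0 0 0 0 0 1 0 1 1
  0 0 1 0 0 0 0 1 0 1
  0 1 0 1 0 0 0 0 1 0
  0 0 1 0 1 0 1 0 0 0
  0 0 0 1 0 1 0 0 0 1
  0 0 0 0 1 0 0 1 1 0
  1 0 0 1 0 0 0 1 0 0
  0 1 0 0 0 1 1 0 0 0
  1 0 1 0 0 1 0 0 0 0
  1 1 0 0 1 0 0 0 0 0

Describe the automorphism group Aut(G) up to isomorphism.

S_5

G is 3-regular on 10 vertices with no triangles and no 4-cycles (girth 5): this is the Petersen graph. Viewing the Petersen graph as the Kneser graph K(5,2) — vertices are 2-subsets of {1,…,5}, edges join disjoint pairs — its automorphisms are exactly the permutations of the 5-element set, so Aut ≅ S_5 of order 120.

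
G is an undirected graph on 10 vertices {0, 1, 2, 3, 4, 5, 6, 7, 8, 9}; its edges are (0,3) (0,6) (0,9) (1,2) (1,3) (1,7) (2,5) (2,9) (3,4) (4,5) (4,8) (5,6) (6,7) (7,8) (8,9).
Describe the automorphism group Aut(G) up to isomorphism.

the symmetric group S_5

G is 3-regular on 10 vertices with no triangles and no 4-cycles (girth 5): this is the Petersen graph. It is a classical fact that the Petersen graph has automorphism group S_5 (order 120), arising from its description as the Kneser graph K(5,2).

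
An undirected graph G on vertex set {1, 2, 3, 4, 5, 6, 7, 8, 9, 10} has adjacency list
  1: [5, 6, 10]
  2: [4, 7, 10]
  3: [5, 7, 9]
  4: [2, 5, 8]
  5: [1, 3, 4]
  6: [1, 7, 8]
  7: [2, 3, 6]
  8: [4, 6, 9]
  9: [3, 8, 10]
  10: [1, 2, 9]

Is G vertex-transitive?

Yes

G is 3-regular on 10 vertices with no triangles and no 4-cycles (girth 5): this is the Petersen graph. Viewing the Petersen graph as the Kneser graph K(5,2) — vertices are 2-subsets of {1,…,5}, edges join disjoint pairs — its automorphisms are exactly the permutations of the 5-element set, so Aut ≅ S_5 of order 120. This group acts transitively on the 10 vertices.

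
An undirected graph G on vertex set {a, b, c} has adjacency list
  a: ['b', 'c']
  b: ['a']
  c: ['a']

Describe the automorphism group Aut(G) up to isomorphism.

C_2

The degree sequence is [2, 1, 1]; the two degree-1 vertices b and c are the ends of a path, so G = P_3. A path has exactly one nontrivial symmetry — reversal — giving Aut(G) of order 2.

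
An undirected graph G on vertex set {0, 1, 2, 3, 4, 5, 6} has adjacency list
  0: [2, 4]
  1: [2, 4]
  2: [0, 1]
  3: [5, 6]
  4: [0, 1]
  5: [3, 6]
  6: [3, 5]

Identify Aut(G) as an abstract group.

D_3 × D_4

G has two connected components, {0, 1, 2, 4} and {3, 5, 6}; each is 2-regular, so G = C_4 ⊔ C_3. The components are non-isomorphic (different sizes), so Aut(G) = Aut(C_3) × Aut(C_4) = D_3 × D_4 of order 6·8 = 48.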